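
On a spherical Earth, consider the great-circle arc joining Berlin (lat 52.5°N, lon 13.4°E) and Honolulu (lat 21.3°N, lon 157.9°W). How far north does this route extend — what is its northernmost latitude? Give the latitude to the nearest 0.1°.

The great circle lies in the plane with unit normal n̂ = (p₁ × p₂)/|p₁ × p₂|.
Here n̂_z ≈ -0.089; the vertex latitude is φ_max = arccos|n̂_z| ≈ 84.9°.
Check via Clairaut: cos φ_max = |cos φ₁| · sin C = cos(52.5°)·sin(8.4°) ≈ 0.089, again giving ≈ 84.9°.

≈ 84.9°N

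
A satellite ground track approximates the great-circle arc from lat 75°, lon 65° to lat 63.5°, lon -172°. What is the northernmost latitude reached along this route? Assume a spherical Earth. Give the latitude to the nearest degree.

The great circle lies in the plane with unit normal n̂ = (p₁ × p₂)/|p₁ × p₂|.
Here n̂_z ≈ +0.162; the vertex latitude is φ_max = arccos|n̂_z| ≈ 80.7°.
Check via Clairaut: cos φ_max = |cos φ₁| · sin C = cos(75.0°)·sin(38.7°) ≈ 0.162, again giving ≈ 80.7°.

≈ 81°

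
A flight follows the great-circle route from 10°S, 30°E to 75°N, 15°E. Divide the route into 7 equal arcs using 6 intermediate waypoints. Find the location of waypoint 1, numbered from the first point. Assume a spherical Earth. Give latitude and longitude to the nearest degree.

≈ 2°N, 29°E

Write both endpoints as unit vectors p₁, p₂ with components (cos φ cos λ, cos φ sin λ, sin φ).
The central angle between the endpoints is δ = arccos(p₁·p₂) ≈ 1.492 rad (85.5°).
Interpolate at f = 1/7 with slerp weights a = sin((1−f)δ)/sin δ ≈ 0.961, b = sin(fδ)/sin δ ≈ 0.212.
p = a·p₁ + b·p₂ ≈ (0.872, 0.487, 0.038); φ = arcsin(p_z) ≈ 2.19°, λ = atan2(p_y, p_x) ≈ 29.18°.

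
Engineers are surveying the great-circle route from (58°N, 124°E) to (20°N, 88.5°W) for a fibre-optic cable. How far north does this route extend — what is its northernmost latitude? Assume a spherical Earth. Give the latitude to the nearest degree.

The great circle lies in the plane with unit normal n̂ = (p₁ × p₂)/|p₁ × p₂|.
Here n̂_z ≈ +0.270; the vertex latitude is φ_max = arccos|n̂_z| ≈ 74.3°.

≈ 74°N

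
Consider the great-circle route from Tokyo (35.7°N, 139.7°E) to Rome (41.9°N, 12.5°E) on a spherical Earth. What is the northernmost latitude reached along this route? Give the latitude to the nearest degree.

≈ 61°N

The great circle lies in the plane with unit normal n̂ = (p₁ × p₂)/|p₁ × p₂|.
Here n̂_z ≈ -0.482; the vertex latitude is φ_max = arccos|n̂_z| ≈ 61.2°.
Check via Clairaut: cos φ_max = |cos φ₁| · sin C = cos(35.7°)·sin(36.4°) ≈ 0.482, again giving ≈ 61.2°.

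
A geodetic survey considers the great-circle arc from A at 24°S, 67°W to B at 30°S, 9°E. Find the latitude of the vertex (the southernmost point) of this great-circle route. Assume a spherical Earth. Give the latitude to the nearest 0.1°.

The great circle lies in the plane with unit normal n̂ = (p₁ × p₂)/|p₁ × p₂|.
Here n̂_z ≈ +0.836; the vertex latitude is φ_max = arccos|n̂_z| ≈ 33.3°.

≈ 33.3°S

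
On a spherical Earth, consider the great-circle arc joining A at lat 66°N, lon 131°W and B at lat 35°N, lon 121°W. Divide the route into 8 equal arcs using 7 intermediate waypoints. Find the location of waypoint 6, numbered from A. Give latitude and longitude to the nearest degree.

Convert each endpoint to a unit vector on the sphere (x = cos φ cos λ, y = cos φ sin λ, z = sin φ).
The central angle between the endpoints is δ = arccos(p₁·p₂) ≈ 0.551 rad (31.6°).
Interpolate at f = 6/8 with slerp weights a = sin((1−f)δ)/sin δ ≈ 0.262, b = sin(fδ)/sin δ ≈ 0.767.
p = a·p₁ + b·p₂ ≈ (-0.394, -0.619, 0.680); φ = arcsin(p_z) ≈ 42.81°, λ = atan2(p_y, p_x) ≈ -122.45°.

≈ lat 43°N, lon 122°W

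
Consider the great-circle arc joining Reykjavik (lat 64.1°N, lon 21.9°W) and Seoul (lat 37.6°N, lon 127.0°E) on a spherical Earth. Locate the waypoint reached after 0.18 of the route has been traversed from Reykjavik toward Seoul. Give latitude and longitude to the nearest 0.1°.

≈ lat 75.3°N, lon 1.1°E

From cos δ = sin φ₁ sin φ₂ + cos φ₁ cos φ₂ cos Δλ, the central angle is δ ≈ 1.316 rad (75.4°).
Interpolate at f = 0.18 with slerp weights a = sin((1−f)δ)/sin δ ≈ 0.911, b = sin(fδ)/sin δ ≈ 0.242.
p = a·p₁ + b·p₂ ≈ (0.254, 0.005, 0.967); φ = arcsin(p_z) ≈ 75.31°, λ = atan2(p_y, p_x) ≈ 1.13°.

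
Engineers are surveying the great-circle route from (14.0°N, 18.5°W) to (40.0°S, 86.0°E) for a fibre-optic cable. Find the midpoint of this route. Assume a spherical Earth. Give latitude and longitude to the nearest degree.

Convert each endpoint to a unit vector on the sphere (x = cos φ cos λ, y = cos φ sin λ, z = sin φ).
The central angle between the endpoints is δ = arccos(p₁·p₂) ≈ 1.919 rad (110.0°).
Interpolate at f = 1/2 with slerp weights a = sin((1−f)δ)/sin δ ≈ 0.871, b = sin(fδ)/sin δ ≈ 0.871.
p = a·p₁ + b·p₂ ≈ (0.848, 0.398, -0.349); φ = arcsin(p_z) ≈ -20.45°, λ = atan2(p_y, p_x) ≈ 25.11°.

≈ (20°S, 25°E)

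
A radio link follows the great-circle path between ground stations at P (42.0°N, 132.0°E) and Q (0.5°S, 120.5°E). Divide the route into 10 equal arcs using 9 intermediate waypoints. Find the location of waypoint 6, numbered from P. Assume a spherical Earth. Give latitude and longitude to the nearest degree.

≈ (17°N, 124°E)

Write both endpoints as unit vectors p₁, p₂ with components (cos φ cos λ, cos φ sin λ, sin φ).
The central angle between the endpoints is δ = arccos(p₁·p₂) ≈ 0.764 rad (43.8°).
Interpolate at f = 6/10 with slerp weights a = sin((1−f)δ)/sin δ ≈ 0.435, b = sin(fδ)/sin δ ≈ 0.640.
p = a·p₁ + b·p₂ ≈ (-0.541, 0.791, 0.285); φ = arcsin(p_z) ≈ 16.58°, λ = atan2(p_y, p_x) ≈ 124.35°.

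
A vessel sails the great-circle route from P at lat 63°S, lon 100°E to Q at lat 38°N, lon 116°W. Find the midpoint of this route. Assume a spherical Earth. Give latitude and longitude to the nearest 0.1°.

Write both endpoints as unit vectors p₁, p₂ with components (cos φ cos λ, cos φ sin λ, sin φ).
The central angle between the endpoints is δ = arccos(p₁·p₂) ≈ 2.564 rad (146.9°).
Interpolate at f = 1/2 with slerp weights a = sin((1−f)δ)/sin δ ≈ 1.757, b = sin(fδ)/sin δ ≈ 1.757.
p = a·p₁ + b·p₂ ≈ (-0.745, -0.459, -0.484); φ = arcsin(p_z) ≈ -28.93°, λ = atan2(p_y, p_x) ≈ -148.39°.

≈ lat 28.9°S, lon 148.4°W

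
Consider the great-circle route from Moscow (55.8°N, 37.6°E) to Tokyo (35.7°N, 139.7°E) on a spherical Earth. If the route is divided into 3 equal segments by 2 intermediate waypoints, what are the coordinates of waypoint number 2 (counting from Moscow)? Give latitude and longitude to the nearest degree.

≈ (52°N, 118°E)

From cos δ = sin φ₁ sin φ₂ + cos φ₁ cos φ₂ cos Δλ, the central angle is δ ≈ 1.173 rad (67.2°).
Interpolate at f = 2/3 with slerp weights a = sin((1−f)δ)/sin δ ≈ 0.413, b = sin(fδ)/sin δ ≈ 0.764.
p = a·p₁ + b·p₂ ≈ (-0.289, 0.543, 0.788); φ = arcsin(p_z) ≈ 52.01°, λ = atan2(p_y, p_x) ≈ 118.04°.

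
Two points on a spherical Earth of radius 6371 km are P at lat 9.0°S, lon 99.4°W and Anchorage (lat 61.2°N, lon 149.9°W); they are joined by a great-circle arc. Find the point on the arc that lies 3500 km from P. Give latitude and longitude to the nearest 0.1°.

The haversine formula gives a central angle δ ≈ 1.404 rad (80.5°) between the endpoints. The total great-circle distance is δ·R ≈ 1.404 × 6371 ≈ 8948 km, so the target fraction is f = 3500/8948 ≈ 0.391.
Interpolate at f ≈ 0.391 with slerp weights a = sin((1−f)δ)/sin δ ≈ 0.765, b = sin(fδ)/sin δ ≈ 0.529.
p = a·p₁ + b·p₂ ≈ (-0.344, -0.874, 0.344); φ = arcsin(p_z) ≈ 20.14°, λ = atan2(p_y, p_x) ≈ -111.50°.

≈ lat 20.1°N, lon 111.5°W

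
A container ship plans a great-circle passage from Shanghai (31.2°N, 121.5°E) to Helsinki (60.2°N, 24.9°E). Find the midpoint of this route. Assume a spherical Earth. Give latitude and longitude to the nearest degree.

The haversine formula gives a central angle δ ≈ 1.159 rad (66.4°) between the endpoints.
Interpolate at f = 1/2 with slerp weights a = sin((1−f)δ)/sin δ ≈ 0.597, b = sin(fδ)/sin δ ≈ 0.597.
p = a·p₁ + b·p₂ ≈ (0.002, 0.561, 0.828); φ = arcsin(p_z) ≈ 55.89°, λ = atan2(p_y, p_x) ≈ 89.76°.

≈ (56°N, 90°E)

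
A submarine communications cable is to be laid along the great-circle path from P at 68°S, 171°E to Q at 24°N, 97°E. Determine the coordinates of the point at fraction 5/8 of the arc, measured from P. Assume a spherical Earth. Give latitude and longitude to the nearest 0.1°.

Convert each endpoint to a unit vector on the sphere (x = cos φ cos λ, y = cos φ sin λ, z = sin φ).
The central angle between the endpoints is δ = arccos(p₁·p₂) ≈ 1.857 rad (106.4°).
Interpolate at f = 5/8 with slerp weights a = sin((1−f)δ)/sin δ ≈ 0.669, b = sin(fδ)/sin δ ≈ 0.956.
p = a·p₁ + b·p₂ ≈ (-0.354, 0.906, -0.231); φ = arcsin(p_z) ≈ -13.37°, λ = atan2(p_y, p_x) ≈ 111.33°.

≈ 13.4°S, 111.3°E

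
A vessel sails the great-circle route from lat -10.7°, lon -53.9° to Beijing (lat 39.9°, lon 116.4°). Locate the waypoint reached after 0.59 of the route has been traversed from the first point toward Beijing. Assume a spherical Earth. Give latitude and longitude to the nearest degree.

The haversine formula gives a central angle δ ≈ 2.610 rad (149.6°) between the endpoints.
Interpolate at f = 0.59 with slerp weights a = sin((1−f)δ)/sin δ ≈ 1.732, b = sin(fδ)/sin δ ≈ 1.973.
p = a·p₁ + b·p₂ ≈ (0.330, -0.019, 0.944); φ = arcsin(p_z) ≈ 70.72°, λ = atan2(p_y, p_x) ≈ -3.32°.

≈ lat 71°, lon -3°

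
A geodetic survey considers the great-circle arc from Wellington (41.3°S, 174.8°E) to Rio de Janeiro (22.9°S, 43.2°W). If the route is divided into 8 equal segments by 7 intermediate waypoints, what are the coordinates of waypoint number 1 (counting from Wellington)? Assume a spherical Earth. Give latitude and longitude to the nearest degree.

≈ (51°S, 173°W)

Write both endpoints as unit vectors p₁, p₂ with components (cos φ cos λ, cos φ sin λ, sin φ).
The central angle between the endpoints is δ = arccos(p₁·p₂) ≈ 1.863 rad (106.8°).
Interpolate at f = 1/8 with slerp weights a = sin((1−f)δ)/sin δ ≈ 1.043, b = sin(fδ)/sin δ ≈ 0.241.
p = a·p₁ + b·p₂ ≈ (-0.618, -0.081, -0.782); φ = arcsin(p_z) ≈ -51.43°, λ = atan2(p_y, p_x) ≈ -172.53°.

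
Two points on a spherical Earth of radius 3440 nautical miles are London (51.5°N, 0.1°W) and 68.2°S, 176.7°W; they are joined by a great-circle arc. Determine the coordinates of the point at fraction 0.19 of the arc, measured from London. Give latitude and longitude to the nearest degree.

The haversine formula gives a central angle δ ≈ 2.849 rad (163.2°) between the endpoints.
Interpolate at f = 0.19 with slerp weights a = sin((1−f)δ)/sin δ ≈ 2.566, b = sin(fδ)/sin δ ≈ 1.785.
p = a·p₁ + b·p₂ ≈ (0.935, -0.041, 0.351); φ = arcsin(p_z) ≈ 20.55°, λ = atan2(p_y, p_x) ≈ -2.51°.

≈ 21°N, 3°W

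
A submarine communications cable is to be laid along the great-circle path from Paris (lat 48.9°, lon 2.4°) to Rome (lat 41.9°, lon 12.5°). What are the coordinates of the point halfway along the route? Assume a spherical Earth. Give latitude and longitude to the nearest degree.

≈ lat 46°, lon 8°

The haversine formula gives a central angle δ ≈ 0.174 rad (9.9°) between the endpoints.
Interpolate at f = 1/2 with slerp weights a = sin((1−f)δ)/sin δ ≈ 0.502, b = sin(fδ)/sin δ ≈ 0.502.
p = a·p₁ + b·p₂ ≈ (0.694, 0.095, 0.713); φ = arcsin(p_z) ≈ 45.51°, λ = atan2(p_y, p_x) ≈ 7.76°.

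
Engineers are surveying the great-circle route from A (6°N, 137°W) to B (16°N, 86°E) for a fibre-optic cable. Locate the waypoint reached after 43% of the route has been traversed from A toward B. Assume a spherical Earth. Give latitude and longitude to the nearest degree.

≈ (27°N, 167°E)

The haversine formula gives a central angle δ ≈ 2.305 rad (132.1°) between the endpoints.
Interpolate at f = 0.43 with slerp weights a = sin((1−f)δ)/sin δ ≈ 1.303, b = sin(fδ)/sin δ ≈ 1.128.
p = a·p₁ + b·p₂ ≈ (-0.872, 0.197, 0.447); φ = arcsin(p_z) ≈ 26.56°, λ = atan2(p_y, p_x) ≈ 167.26°.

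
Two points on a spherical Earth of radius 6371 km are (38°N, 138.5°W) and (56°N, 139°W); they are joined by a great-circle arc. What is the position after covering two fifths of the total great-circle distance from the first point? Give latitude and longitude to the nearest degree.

Convert each endpoint to a unit vector on the sphere (x = cos φ cos λ, y = cos φ sin λ, z = sin φ).
The central angle between the endpoints is δ = arccos(p₁·p₂) ≈ 0.314 rad (18.0°).
Interpolate at f = 2/5 with slerp weights a = sin((1−f)δ)/sin δ ≈ 0.606, b = sin(fδ)/sin δ ≈ 0.406.
p = a·p₁ + b·p₂ ≈ (-0.529, -0.465, 0.710); φ = arcsin(p_z) ≈ 45.20°, λ = atan2(p_y, p_x) ≈ -138.66°.

≈ (45°N, 139°W)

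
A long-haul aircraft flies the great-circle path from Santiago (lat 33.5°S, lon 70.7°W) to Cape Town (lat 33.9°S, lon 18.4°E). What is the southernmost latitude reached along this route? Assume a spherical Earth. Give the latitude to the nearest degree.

≈ 43°S

The great circle lies in the plane with unit normal n̂ = (p₁ × p₂)/|p₁ × p₂|.
Here n̂_z ≈ +0.730; the vertex latitude is φ_max = arccos|n̂_z| ≈ 43.1°.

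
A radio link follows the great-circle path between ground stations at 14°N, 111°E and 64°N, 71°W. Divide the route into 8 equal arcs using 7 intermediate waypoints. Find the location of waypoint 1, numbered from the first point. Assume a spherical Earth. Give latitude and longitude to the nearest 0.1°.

≈ 26.7°N, 111.2°E

From cos δ = sin φ₁ sin φ₂ + cos φ₁ cos φ₂ cos Δλ, the central angle is δ ≈ 1.780 rad (102.0°).
Interpolate at f = 1/8 with slerp weights a = sin((1−f)δ)/sin δ ≈ 1.022, b = sin(fδ)/sin δ ≈ 0.226.
p = a·p₁ + b·p₂ ≈ (-0.323, 0.832, 0.450); φ = arcsin(p_z) ≈ 26.75°, λ = atan2(p_y, p_x) ≈ 111.22°.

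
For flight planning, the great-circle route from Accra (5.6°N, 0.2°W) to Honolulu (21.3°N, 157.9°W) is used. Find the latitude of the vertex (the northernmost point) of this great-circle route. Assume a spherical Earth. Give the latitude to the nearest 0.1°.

The great circle lies in the plane with unit normal n̂ = (p₁ × p₂)/|p₁ × p₂|.
Here n̂_z ≈ -0.619; the vertex latitude is φ_max = arccos|n̂_z| ≈ 51.8°.
Check via Clairaut: cos φ_max = |cos φ₁| · sin C = cos(5.6°)·sin(38.4°) ≈ 0.619, again giving ≈ 51.8°.

≈ 51.8°N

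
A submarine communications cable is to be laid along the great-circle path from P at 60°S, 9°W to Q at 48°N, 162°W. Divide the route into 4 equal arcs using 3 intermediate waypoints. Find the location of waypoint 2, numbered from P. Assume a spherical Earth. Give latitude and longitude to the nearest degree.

≈ 21°S, 117°W

Write both endpoints as unit vectors p₁, p₂ with components (cos φ cos λ, cos φ sin λ, sin φ).
The central angle between the endpoints is δ = arccos(p₁·p₂) ≈ 2.798 rad (160.3°).
Interpolate at f = 2/4 with slerp weights a = sin((1−f)δ)/sin δ ≈ 2.928, b = sin(fδ)/sin δ ≈ 2.928.
p = a·p₁ + b·p₂ ≈ (-0.417, -0.834, -0.360); φ = arcsin(p_z) ≈ -21.09°, λ = atan2(p_y, p_x) ≈ -116.57°.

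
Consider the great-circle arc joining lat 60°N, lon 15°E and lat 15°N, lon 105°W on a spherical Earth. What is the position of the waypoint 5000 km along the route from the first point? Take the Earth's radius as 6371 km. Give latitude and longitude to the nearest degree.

From cos δ = sin φ₁ sin φ₂ + cos φ₁ cos φ₂ cos Δλ, the central angle is δ ≈ 1.588 rad (91.0°). The total great-circle distance is δ·R ≈ 1.588 × 6371 ≈ 10118 km, so the target fraction is f = 5000/10118 ≈ 0.494.
Interpolate at f ≈ 0.494 with slerp weights a = sin((1−f)δ)/sin δ ≈ 0.720, b = sin(fδ)/sin δ ≈ 0.707.
p = a·p₁ + b·p₂ ≈ (0.171, -0.566, 0.806); φ = arcsin(p_z) ≈ 53.73°, λ = atan2(p_y, p_x) ≈ -73.20°.

≈ lat 54°N, lon 73°W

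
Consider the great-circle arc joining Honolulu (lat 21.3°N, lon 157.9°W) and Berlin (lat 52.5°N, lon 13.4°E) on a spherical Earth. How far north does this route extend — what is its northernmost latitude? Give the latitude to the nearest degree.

The great circle lies in the plane with unit normal n̂ = (p₁ × p₂)/|p₁ × p₂|.
Here n̂_z ≈ +0.089; the vertex latitude is φ_max = arccos|n̂_z| ≈ 84.9°.

≈ 85°N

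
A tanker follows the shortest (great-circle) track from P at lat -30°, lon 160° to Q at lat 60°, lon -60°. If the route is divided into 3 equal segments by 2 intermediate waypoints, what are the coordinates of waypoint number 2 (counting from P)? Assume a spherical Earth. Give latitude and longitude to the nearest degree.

≈ lat 51°, lon -148°

Write both endpoints as unit vectors p₁, p₂ with components (cos φ cos λ, cos φ sin λ, sin φ).
The central angle between the endpoints is δ = arccos(p₁·p₂) ≈ 2.441 rad (139.9°).
Interpolate at f = 2/3 with slerp weights a = sin((1−f)δ)/sin δ ≈ 1.128, b = sin(fδ)/sin δ ≈ 1.549.
p = a·p₁ + b·p₂ ≈ (-0.531, -0.337, 0.778); φ = arcsin(p_z) ≈ 51.06°, λ = atan2(p_y, p_x) ≈ -147.60°.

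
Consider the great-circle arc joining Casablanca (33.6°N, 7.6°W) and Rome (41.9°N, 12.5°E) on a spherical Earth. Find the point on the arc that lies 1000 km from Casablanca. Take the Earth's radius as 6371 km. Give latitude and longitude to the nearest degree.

The haversine formula gives a central angle δ ≈ 0.312 rad (17.9°) between the endpoints. The total great-circle distance is δ·R ≈ 0.312 × 6371 ≈ 1987 km, so the target fraction is f = 1000/1987 ≈ 0.503.
Interpolate at f ≈ 0.503 with slerp weights a = sin((1−f)δ)/sin δ ≈ 0.503, b = sin(fδ)/sin δ ≈ 0.509.
p = a·p₁ + b·p₂ ≈ (0.785, 0.027, 0.618); φ = arcsin(p_z) ≈ 38.21°, λ = atan2(p_y, p_x) ≈ 1.95°.

≈ 38°N, 2°E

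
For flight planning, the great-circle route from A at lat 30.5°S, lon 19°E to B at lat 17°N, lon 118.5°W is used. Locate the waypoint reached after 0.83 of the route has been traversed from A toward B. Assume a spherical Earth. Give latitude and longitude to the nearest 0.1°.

≈ lat 5.3°N, lon 97.5°W

Convert each endpoint to a unit vector on the sphere (x = cos φ cos λ, y = cos φ sin λ, z = sin φ).
The central angle between the endpoints is δ = arccos(p₁·p₂) ≈ 2.428 rad (139.1°).
Interpolate at f = 0.83 with slerp weights a = sin((1−f)δ)/sin δ ≈ 0.613, b = sin(fδ)/sin δ ≈ 1.379.
p = a·p₁ + b·p₂ ≈ (-0.130, -0.987, 0.092); φ = arcsin(p_z) ≈ 5.29°, λ = atan2(p_y, p_x) ≈ -97.51°.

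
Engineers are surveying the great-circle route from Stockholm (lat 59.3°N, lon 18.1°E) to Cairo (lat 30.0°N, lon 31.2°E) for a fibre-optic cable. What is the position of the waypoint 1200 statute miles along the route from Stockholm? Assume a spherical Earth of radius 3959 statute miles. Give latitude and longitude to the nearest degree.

From cos δ = sin φ₁ sin φ₂ + cos φ₁ cos φ₂ cos Δλ, the central angle is δ ≈ 0.534 rad (30.6°). The total great-circle distance is δ·R ≈ 0.534 × 3959 ≈ 2116 mi, so the target fraction is f = 1200/2116 ≈ 0.567.
Interpolate at f ≈ 0.567 with slerp weights a = sin((1−f)δ)/sin δ ≈ 0.450, b = sin(fδ)/sin δ ≈ 0.586.
p = a·p₁ + b·p₂ ≈ (0.653, 0.334, 0.680); φ = arcsin(p_z) ≈ 42.85°, λ = atan2(p_y, p_x) ≈ 27.13°.

≈ lat 43°N, lon 27°E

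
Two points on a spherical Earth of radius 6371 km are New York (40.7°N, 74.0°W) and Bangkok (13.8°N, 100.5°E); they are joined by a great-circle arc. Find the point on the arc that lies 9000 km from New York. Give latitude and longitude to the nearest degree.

Convert each endpoint to a unit vector on the sphere (x = cos φ cos λ, y = cos φ sin λ, z = sin φ).
The central angle between the endpoints is δ = arccos(p₁·p₂) ≈ 2.186 rad (125.3°). The total great-circle distance is δ·R ≈ 2.186 × 6371 ≈ 13928 km, so the target fraction is f = 9000/13928 ≈ 0.646.
Interpolate at f ≈ 0.646 with slerp weights a = sin((1−f)δ)/sin δ ≈ 0.856, b = sin(fδ)/sin δ ≈ 1.209.
p = a·p₁ + b·p₂ ≈ (-0.035, 0.531, 0.846); φ = arcsin(p_z) ≈ 57.83°, λ = atan2(p_y, p_x) ≈ 93.79°.

≈ (58°N, 94°E)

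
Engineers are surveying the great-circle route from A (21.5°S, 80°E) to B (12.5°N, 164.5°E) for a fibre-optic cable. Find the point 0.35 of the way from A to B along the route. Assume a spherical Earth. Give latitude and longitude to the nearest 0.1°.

≈ (11.5°S, 111.1°E)

Write both endpoints as unit vectors p₁, p₂ with components (cos φ cos λ, cos φ sin λ, sin φ).
The central angle between the endpoints is δ = arccos(p₁·p₂) ≈ 1.563 rad (89.6°).
Interpolate at f = 0.35 with slerp weights a = sin((1−f)δ)/sin δ ≈ 0.850, b = sin(fδ)/sin δ ≈ 0.520.
p = a·p₁ + b·p₂ ≈ (-0.352, 0.915, -0.199); φ = arcsin(p_z) ≈ -11.48°, λ = atan2(p_y, p_x) ≈ 111.05°.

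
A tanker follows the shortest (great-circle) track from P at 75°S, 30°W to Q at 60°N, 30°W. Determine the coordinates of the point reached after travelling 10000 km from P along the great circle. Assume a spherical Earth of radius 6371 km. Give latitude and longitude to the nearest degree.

≈ 15°N, 30°W

Convert each endpoint to a unit vector on the sphere (x = cos φ cos λ, y = cos φ sin λ, z = sin φ).
The central angle between the endpoints is δ = arccos(p₁·p₂) ≈ 2.356 rad (135.0°). The total great-circle distance is δ·R ≈ 2.356 × 6371 ≈ 15011 km, so the target fraction is f = 10000/15011 ≈ 0.666.
Interpolate at f ≈ 0.666 with slerp weights a = sin((1−f)δ)/sin δ ≈ 1.001, b = sin(fδ)/sin δ ≈ 1.414.
p = a·p₁ + b·p₂ ≈ (0.837, -0.483, 0.258); φ = arcsin(p_z) ≈ 14.93°, λ = atan2(p_y, p_x) ≈ -30.00°.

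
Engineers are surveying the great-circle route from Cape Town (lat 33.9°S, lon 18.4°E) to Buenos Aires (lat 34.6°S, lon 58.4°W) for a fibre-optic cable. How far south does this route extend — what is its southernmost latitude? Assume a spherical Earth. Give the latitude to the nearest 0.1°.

The great circle lies in the plane with unit normal n̂ = (p₁ × p₂)/|p₁ × p₂|.
Here n̂_z ≈ -0.755; the vertex latitude is φ_max = arccos|n̂_z| ≈ 41.0°.
Check via Clairaut: cos φ_max = |cos φ₁| · sin C = cos(33.9°)·sin(114.6°) ≈ 0.755, again giving ≈ 41.0°.

≈ 41.0°S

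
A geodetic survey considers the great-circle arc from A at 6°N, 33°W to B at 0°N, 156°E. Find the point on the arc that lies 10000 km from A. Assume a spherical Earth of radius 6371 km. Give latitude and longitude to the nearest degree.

≈ 33°N, 127°W

Write both endpoints as unit vectors p₁, p₂ with components (cos φ cos λ, cos φ sin λ, sin φ).
The central angle between the endpoints is δ = arccos(p₁·p₂) ≈ 2.953 rad (169.2°). The total great-circle distance is δ·R ≈ 2.953 × 6371 ≈ 18814 km, so the target fraction is f = 10000/18814 ≈ 0.532.
Interpolate at f ≈ 0.532 with slerp weights a = sin((1−f)δ)/sin δ ≈ 5.242, b = sin(fδ)/sin δ ≈ 5.335.
p = a·p₁ + b·p₂ ≈ (-0.502, -0.669, 0.548); φ = arcsin(p_z) ≈ 33.23°, λ = atan2(p_y, p_x) ≈ -126.87°.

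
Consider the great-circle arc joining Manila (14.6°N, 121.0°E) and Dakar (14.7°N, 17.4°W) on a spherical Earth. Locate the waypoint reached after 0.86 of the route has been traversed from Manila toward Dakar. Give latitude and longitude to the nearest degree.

≈ 24°N, 1°W

From cos δ = sin φ₁ sin φ₂ + cos φ₁ cos φ₂ cos Δλ, the central angle is δ ≈ 2.260 rad (129.5°).
Interpolate at f = 0.86 with slerp weights a = sin((1−f)δ)/sin δ ≈ 0.403, b = sin(fδ)/sin δ ≈ 1.207.
p = a·p₁ + b·p₂ ≈ (0.913, -0.015, 0.408); φ = arcsin(p_z) ≈ 24.07°, λ = atan2(p_y, p_x) ≈ -0.92°.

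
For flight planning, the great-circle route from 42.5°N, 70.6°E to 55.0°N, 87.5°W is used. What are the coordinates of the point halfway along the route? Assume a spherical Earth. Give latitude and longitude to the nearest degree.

Convert each endpoint to a unit vector on the sphere (x = cos φ cos λ, y = cos φ sin λ, z = sin φ).
The central angle between the endpoints is δ = arccos(p₁·p₂) ≈ 1.409 rad (80.7°).
Interpolate at f = 1/2 with slerp weights a = sin((1−f)δ)/sin δ ≈ 0.656, b = sin(fδ)/sin δ ≈ 0.656.
p = a·p₁ + b·p₂ ≈ (0.177, 0.080, 0.981); φ = arcsin(p_z) ≈ 78.79°, λ = atan2(p_y, p_x) ≈ 24.39°.

≈ 79°N, 24°E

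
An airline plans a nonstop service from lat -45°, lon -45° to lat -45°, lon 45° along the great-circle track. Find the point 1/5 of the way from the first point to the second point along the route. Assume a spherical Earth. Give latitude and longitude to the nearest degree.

≈ lat -51°, lon -29°

From cos δ = sin φ₁ sin φ₂ + cos φ₁ cos φ₂ cos Δλ, the central angle is δ ≈ 1.047 rad (60.0°).
Interpolate at f = 1/5 with slerp weights a = sin((1−f)δ)/sin δ ≈ 0.858, b = sin(fδ)/sin δ ≈ 0.240.
p = a·p₁ + b·p₂ ≈ (0.549, -0.309, -0.777); φ = arcsin(p_z) ≈ -50.94°, λ = atan2(p_y, p_x) ≈ -29.37°.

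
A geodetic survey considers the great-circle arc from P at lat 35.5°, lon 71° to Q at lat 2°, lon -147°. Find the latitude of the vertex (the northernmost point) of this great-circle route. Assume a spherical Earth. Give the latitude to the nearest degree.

The great circle lies in the plane with unit normal n̂ = (p₁ × p₂)/|p₁ × p₂|.
Here n̂_z ≈ +0.639; the vertex latitude is φ_max = arccos|n̂_z| ≈ 50.3°.
Check via Clairaut: cos φ_max = |cos φ₁| · sin C = cos(35.5°)·sin(51.7°) ≈ 0.639, again giving ≈ 50.3°.

≈ 50°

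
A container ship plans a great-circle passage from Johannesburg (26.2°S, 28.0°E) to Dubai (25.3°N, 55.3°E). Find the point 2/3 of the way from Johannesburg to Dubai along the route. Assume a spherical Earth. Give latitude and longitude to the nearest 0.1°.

≈ 8.2°N, 46.0°E

From cos δ = sin φ₁ sin φ₂ + cos φ₁ cos φ₂ cos Δλ, the central angle is δ ≈ 1.010 rad (57.8°).
Interpolate at f = 2/3 with slerp weights a = sin((1−f)δ)/sin δ ≈ 0.390, b = sin(fδ)/sin δ ≈ 0.736.
p = a·p₁ + b·p₂ ≈ (0.688, 0.712, 0.142); φ = arcsin(p_z) ≈ 8.19°, λ = atan2(p_y, p_x) ≈ 45.97°.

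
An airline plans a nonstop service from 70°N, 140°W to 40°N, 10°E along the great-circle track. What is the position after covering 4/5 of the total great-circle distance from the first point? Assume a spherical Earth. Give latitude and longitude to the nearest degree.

Convert each endpoint to a unit vector on the sphere (x = cos φ cos λ, y = cos φ sin λ, z = sin φ).
The central angle between the endpoints is δ = arccos(p₁·p₂) ≈ 1.184 rad (67.8°).
Interpolate at f = 4/5 with slerp weights a = sin((1−f)δ)/sin δ ≈ 0.253, b = sin(fδ)/sin δ ≈ 0.877.
p = a·p₁ + b·p₂ ≈ (0.595, 0.061, 0.801); φ = arcsin(p_z) ≈ 53.27°, λ = atan2(p_y, p_x) ≈ 5.85°.

≈ 53°N, 6°E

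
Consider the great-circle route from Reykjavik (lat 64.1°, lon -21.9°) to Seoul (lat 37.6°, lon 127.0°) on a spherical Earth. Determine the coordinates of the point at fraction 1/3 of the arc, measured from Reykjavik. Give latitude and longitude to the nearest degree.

Convert each endpoint to a unit vector on the sphere (x = cos φ cos λ, y = cos φ sin λ, z = sin φ).
The central angle between the endpoints is δ = arccos(p₁·p₂) ≈ 1.316 rad (75.4°).
Interpolate at f = 1/3 with slerp weights a = sin((1−f)δ)/sin δ ≈ 0.795, b = sin(fδ)/sin δ ≈ 0.439.
p = a·p₁ + b·p₂ ≈ (0.113, 0.148, 0.983); φ = arcsin(p_z) ≈ 79.27°, λ = atan2(p_y, p_x) ≈ 52.72°.

≈ lat 79°, lon 53°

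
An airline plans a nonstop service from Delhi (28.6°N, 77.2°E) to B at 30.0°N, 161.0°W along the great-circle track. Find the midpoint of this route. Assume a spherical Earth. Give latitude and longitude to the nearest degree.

The haversine formula gives a central angle δ ≈ 1.733 rad (99.3°) between the endpoints.
Interpolate at f = 1/2 with slerp weights a = sin((1−f)δ)/sin δ ≈ 0.772, b = sin(fδ)/sin δ ≈ 0.772.
p = a·p₁ + b·p₂ ≈ (-0.482, 0.443, 0.756); φ = arcsin(p_z) ≈ 49.08°, λ = atan2(p_y, p_x) ≈ 137.39°.

≈ 49°N, 137°E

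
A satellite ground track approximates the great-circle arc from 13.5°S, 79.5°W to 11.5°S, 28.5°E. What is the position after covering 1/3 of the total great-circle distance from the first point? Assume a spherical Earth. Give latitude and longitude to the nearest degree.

≈ 20°S, 44°W

Convert each endpoint to a unit vector on the sphere (x = cos φ cos λ, y = cos φ sin λ, z = sin φ).
The central angle between the endpoints is δ = arccos(p₁·p₂) ≈ 1.821 rad (104.4°).
Interpolate at f = 1/3 with slerp weights a = sin((1−f)δ)/sin δ ≈ 0.967, b = sin(fδ)/sin δ ≈ 0.589.
p = a·p₁ + b·p₂ ≈ (0.679, -0.649, -0.343); φ = arcsin(p_z) ≈ -20.07°, λ = atan2(p_y, p_x) ≈ -43.75°.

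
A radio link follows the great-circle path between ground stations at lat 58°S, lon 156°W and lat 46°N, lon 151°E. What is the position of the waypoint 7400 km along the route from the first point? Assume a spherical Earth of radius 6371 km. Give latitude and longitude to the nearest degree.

≈ lat 3°N, lon 170°E

Write both endpoints as unit vectors p₁, p₂ with components (cos φ cos λ, cos φ sin λ, sin φ).
The central angle between the endpoints is δ = arccos(p₁·p₂) ≈ 1.970 rad (112.9°). The total great-circle distance is δ·R ≈ 1.970 × 6371 ≈ 12550 km, so the target fraction is f = 7400/12550 ≈ 0.590.
Interpolate at f ≈ 0.590 with slerp weights a = sin((1−f)δ)/sin δ ≈ 0.785, b = sin(fδ)/sin δ ≈ 0.996.
p = a·p₁ + b·p₂ ≈ (-0.985, 0.166, 0.051); φ = arcsin(p_z) ≈ 2.91°, λ = atan2(p_y, p_x) ≈ 170.42°.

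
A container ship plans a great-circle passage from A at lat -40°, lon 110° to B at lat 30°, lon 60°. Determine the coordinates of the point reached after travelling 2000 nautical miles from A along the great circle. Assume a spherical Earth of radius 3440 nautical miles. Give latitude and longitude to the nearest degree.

≈ lat -13°, lon 88°

From cos δ = sin φ₁ sin φ₂ + cos φ₁ cos φ₂ cos Δλ, the central angle is δ ≈ 1.466 rad (84.0°). The total great-circle distance is δ·R ≈ 1.466 × 3440 ≈ 5042 nmi, so the target fraction is f = 2000/5042 ≈ 0.397.
Interpolate at f ≈ 0.397 with slerp weights a = sin((1−f)δ)/sin δ ≈ 0.778, b = sin(fδ)/sin δ ≈ 0.552.
p = a·p₁ + b·p₂ ≈ (0.035, 0.974, -0.224); φ = arcsin(p_z) ≈ -12.93°, λ = atan2(p_y, p_x) ≈ 87.92°.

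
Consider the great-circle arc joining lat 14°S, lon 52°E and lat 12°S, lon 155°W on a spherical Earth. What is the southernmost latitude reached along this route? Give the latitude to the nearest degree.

The great circle lies in the plane with unit normal n̂ = (p₁ × p₂)/|p₁ × p₂|.
Here n̂_z ≈ +0.711; the vertex latitude is φ_max = arccos|n̂_z| ≈ 44.7°.

≈ 45°S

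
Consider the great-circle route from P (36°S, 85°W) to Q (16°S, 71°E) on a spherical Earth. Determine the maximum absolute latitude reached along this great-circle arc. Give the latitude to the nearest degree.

The great circle lies in the plane with unit normal n̂ = (p₁ × p₂)/|p₁ × p₂|.
Here n̂_z ≈ +0.378; the vertex latitude is φ_max = arccos|n̂_z| ≈ 67.8°.
Check via Clairaut: cos φ_max = |cos φ₁| · sin C = cos(36.0°)·sin(152.1°) ≈ 0.378, again giving ≈ 67.8°.

≈ 68°S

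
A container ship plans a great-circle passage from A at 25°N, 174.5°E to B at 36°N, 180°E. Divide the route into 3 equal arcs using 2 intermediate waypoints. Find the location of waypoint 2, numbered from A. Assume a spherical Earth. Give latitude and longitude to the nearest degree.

Convert each endpoint to a unit vector on the sphere (x = cos φ cos λ, y = cos φ sin λ, z = sin φ).
The central angle between the endpoints is δ = arccos(p₁·p₂) ≈ 0.209 rad (12.0°).
Interpolate at f = 2/3 with slerp weights a = sin((1−f)δ)/sin δ ≈ 0.335, b = sin(fδ)/sin δ ≈ 0.669.
p = a·p₁ + b·p₂ ≈ (-0.844, 0.029, 0.535); φ = arcsin(p_z) ≈ 32.36°, λ = atan2(p_y, p_x) ≈ 178.02°.

≈ 32°N, 178°E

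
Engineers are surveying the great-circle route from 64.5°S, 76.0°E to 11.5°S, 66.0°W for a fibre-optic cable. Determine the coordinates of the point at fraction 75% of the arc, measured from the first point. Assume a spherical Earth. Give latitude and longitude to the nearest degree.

From cos δ = sin φ₁ sin φ₂ + cos φ₁ cos φ₂ cos Δλ, the central angle is δ ≈ 1.724 rad (98.8°).
Interpolate at f = 0.75 with slerp weights a = sin((1−f)δ)/sin δ ≈ 0.423, b = sin(fδ)/sin δ ≈ 0.973.
p = a·p₁ + b·p₂ ≈ (0.432, -0.694, -0.576); φ = arcsin(p_z) ≈ -35.14°, λ = atan2(p_y, p_x) ≈ -58.13°.

≈ 35°S, 58°W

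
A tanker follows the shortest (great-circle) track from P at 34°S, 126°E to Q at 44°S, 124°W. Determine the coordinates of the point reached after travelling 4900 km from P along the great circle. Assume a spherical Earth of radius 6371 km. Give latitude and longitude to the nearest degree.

Convert each endpoint to a unit vector on the sphere (x = cos φ cos λ, y = cos φ sin λ, z = sin φ).
The central angle between the endpoints is δ = arccos(p₁·p₂) ≈ 1.385 rad (79.4°). The total great-circle distance is δ·R ≈ 1.385 × 6371 ≈ 8825 km, so the target fraction is f = 4900/8825 ≈ 0.555.
Interpolate at f ≈ 0.555 with slerp weights a = sin((1−f)δ)/sin δ ≈ 0.588, b = sin(fδ)/sin δ ≈ 0.708.
p = a·p₁ + b·p₂ ≈ (-0.571, -0.028, -0.820); φ = arcsin(p_z) ≈ -55.12°, λ = atan2(p_y, p_x) ≈ -177.23°.

≈ 55°S, 177°W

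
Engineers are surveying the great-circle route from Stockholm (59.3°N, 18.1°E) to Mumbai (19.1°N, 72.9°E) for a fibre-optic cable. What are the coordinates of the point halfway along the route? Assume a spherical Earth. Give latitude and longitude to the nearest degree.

≈ 42°N, 54°E

Convert each endpoint to a unit vector on the sphere (x = cos φ cos λ, y = cos φ sin λ, z = sin φ).
The central angle between the endpoints is δ = arccos(p₁·p₂) ≈ 0.977 rad (56.0°).
Interpolate at f = 1/2 with slerp weights a = sin((1−f)δ)/sin δ ≈ 0.566, b = sin(fδ)/sin δ ≈ 0.566.
p = a·p₁ + b·p₂ ≈ (0.432, 0.601, 0.672); φ = arcsin(p_z) ≈ 42.23°, λ = atan2(p_y, p_x) ≈ 54.29°.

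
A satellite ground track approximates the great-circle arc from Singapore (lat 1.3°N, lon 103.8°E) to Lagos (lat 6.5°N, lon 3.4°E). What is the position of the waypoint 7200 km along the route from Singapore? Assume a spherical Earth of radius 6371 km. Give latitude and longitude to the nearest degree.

≈ lat 7°N, lon 39°E

Write both endpoints as unit vectors p₁, p₂ with components (cos φ cos λ, cos φ sin λ, sin φ).
The central angle between the endpoints is δ = arccos(p₁·p₂) ≈ 1.748 rad (100.2°). The total great-circle distance is δ·R ≈ 1.748 × 6371 ≈ 11140 km, so the target fraction is f = 7200/11140 ≈ 0.646.
Interpolate at f ≈ 0.646 with slerp weights a = sin((1−f)δ)/sin δ ≈ 0.589, b = sin(fδ)/sin δ ≈ 0.919.
p = a·p₁ + b·p₂ ≈ (0.771, 0.626, 0.117); φ = arcsin(p_z) ≈ 6.74°, λ = atan2(p_y, p_x) ≈ 39.07°.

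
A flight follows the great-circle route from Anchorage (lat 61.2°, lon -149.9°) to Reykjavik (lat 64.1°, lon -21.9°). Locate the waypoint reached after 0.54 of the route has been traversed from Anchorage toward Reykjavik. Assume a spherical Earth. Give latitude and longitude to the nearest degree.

≈ lat 77°, lon -83°

From cos δ = sin φ₁ sin φ₂ + cos φ₁ cos φ₂ cos Δλ, the central angle is δ ≈ 0.852 rad (48.8°).
Interpolate at f = 0.54 with slerp weights a = sin((1−f)δ)/sin δ ≈ 0.507, b = sin(fδ)/sin δ ≈ 0.590.
p = a·p₁ + b·p₂ ≈ (0.028, -0.219, 0.975); φ = arcsin(p_z) ≈ 77.26°, λ = atan2(p_y, p_x) ≈ -82.81°.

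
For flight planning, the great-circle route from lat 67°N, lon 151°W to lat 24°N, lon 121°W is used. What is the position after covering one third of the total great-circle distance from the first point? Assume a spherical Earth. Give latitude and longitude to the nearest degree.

≈ lat 54°N, lon 135°W

From cos δ = sin φ₁ sin φ₂ + cos φ₁ cos φ₂ cos Δλ, the central angle is δ ≈ 0.818 rad (46.9°).
Interpolate at f = 1/3 with slerp weights a = sin((1−f)δ)/sin δ ≈ 0.711, b = sin(fδ)/sin δ ≈ 0.369.
p = a·p₁ + b·p₂ ≈ (-0.417, -0.424, 0.804); φ = arcsin(p_z) ≈ 53.55°, λ = atan2(p_y, p_x) ≈ -134.52°.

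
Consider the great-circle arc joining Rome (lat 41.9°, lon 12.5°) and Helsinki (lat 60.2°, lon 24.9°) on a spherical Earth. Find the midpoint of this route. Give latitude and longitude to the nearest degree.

From cos δ = sin φ₁ sin φ₂ + cos φ₁ cos φ₂ cos Δλ, the central angle is δ ≈ 0.346 rad (19.8°).
Interpolate at f = 1/2 with slerp weights a = sin((1−f)δ)/sin δ ≈ 0.508, b = sin(fδ)/sin δ ≈ 0.508.
p = a·p₁ + b·p₂ ≈ (0.598, 0.188, 0.779); φ = arcsin(p_z) ≈ 51.21°, λ = atan2(p_y, p_x) ≈ 17.46°.

≈ lat 51°, lon 17°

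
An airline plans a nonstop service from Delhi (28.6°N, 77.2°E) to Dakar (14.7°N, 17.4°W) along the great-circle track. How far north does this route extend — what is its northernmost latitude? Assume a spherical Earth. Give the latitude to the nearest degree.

≈ 32°N

The great circle lies in the plane with unit normal n̂ = (p₁ × p₂)/|p₁ × p₂|.
Here n̂_z ≈ -0.848; the vertex latitude is φ_max = arccos|n̂_z| ≈ 32.0°.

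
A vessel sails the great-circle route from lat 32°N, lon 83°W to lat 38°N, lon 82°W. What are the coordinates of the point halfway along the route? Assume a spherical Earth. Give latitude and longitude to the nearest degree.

≈ lat 35°N, lon 83°W

Write both endpoints as unit vectors p₁, p₂ with components (cos φ cos λ, cos φ sin λ, sin φ).
The central angle between the endpoints is δ = arccos(p₁·p₂) ≈ 0.106 rad (6.1°).
Interpolate at f = 1/2 with slerp weights a = sin((1−f)δ)/sin δ ≈ 0.501, b = sin(fδ)/sin δ ≈ 0.501.
p = a·p₁ + b·p₂ ≈ (0.107, -0.812, 0.574); φ = arcsin(p_z) ≈ 35.00°, λ = atan2(p_y, p_x) ≈ -82.52°.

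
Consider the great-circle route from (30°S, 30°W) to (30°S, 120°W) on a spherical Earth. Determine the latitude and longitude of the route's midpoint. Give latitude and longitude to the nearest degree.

Write both endpoints as unit vectors p₁, p₂ with components (cos φ cos λ, cos φ sin λ, sin φ).
The central angle between the endpoints is δ = arccos(p₁·p₂) ≈ 1.318 rad (75.5°).
Interpolate at f = 1/2 with slerp weights a = sin((1−f)δ)/sin δ ≈ 0.632, b = sin(fδ)/sin δ ≈ 0.632.
p = a·p₁ + b·p₂ ≈ (0.200, -0.748, -0.632); φ = arcsin(p_z) ≈ -39.23°, λ = atan2(p_y, p_x) ≈ -75.00°.

≈ (39°S, 75°W)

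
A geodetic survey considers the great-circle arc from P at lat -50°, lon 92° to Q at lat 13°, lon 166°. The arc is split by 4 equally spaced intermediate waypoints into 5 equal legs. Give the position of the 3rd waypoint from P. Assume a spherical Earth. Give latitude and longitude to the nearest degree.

≈ lat -16°, lon 144°

Convert each endpoint to a unit vector on the sphere (x = cos φ cos λ, y = cos φ sin λ, z = sin φ).
The central angle between the endpoints is δ = arccos(p₁·p₂) ≈ 1.570 rad (90.0°).
Interpolate at f = 3/5 with slerp weights a = sin((1−f)δ)/sin δ ≈ 0.588, b = sin(fδ)/sin δ ≈ 0.809.
p = a·p₁ + b·p₂ ≈ (-0.778, 0.568, -0.268); φ = arcsin(p_z) ≈ -15.56°, λ = atan2(p_y, p_x) ≈ 143.86°.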